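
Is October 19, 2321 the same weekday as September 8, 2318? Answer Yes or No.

No

From Sep 8, 2318 to Oct 19, 2321 is 1137 days.
1137 mod 7 = 3, so they are different weekdays.
(Sep 8, 2318 is a Sunday; Oct 19, 2321 is a Wednesday.)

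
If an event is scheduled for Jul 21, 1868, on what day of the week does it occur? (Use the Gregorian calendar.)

Doomsday rule: the anchor day for the 1800s is Friday. For year 68: 68÷12 = 5 r 8, and 8÷4 = 2, so 5+8+2 = 15.
Friday + 15 ≡ Saturday — that's 1868's doomsday.
In July the doomsday date is Jul 11.
Jul 21 is 10 days after Jul 11; 10 mod 7 = 3, so Saturday + 3 = Tuesday.

Tuesday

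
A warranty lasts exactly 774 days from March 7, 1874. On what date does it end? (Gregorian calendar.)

+365 (one year) → Mar 7, 1875 (409 left).
+366 (one year; includes Feb 29, 1876) → Mar 7, 1876 (43 left).
Mar has 31 days: +25 → Apr 1, 1876 (18 left).
+18 → Apr 19, 1876.

April 19, 1876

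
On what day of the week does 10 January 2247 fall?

Sunday

Doomsday rule: the anchor day for the 2200s is Friday. For year 47: 47÷12 = 3 r 11, and 11÷4 = 2, so 3+11+2 = 16.
Friday + 16 ≡ Sunday — that's 2247's doomsday.
In January the doomsday date is Jan 3 (2247 is not a leap year).
Jan 10 is 7 days after Jan 3; 7 mod 7 = 0, so Sunday + 0 = Sunday.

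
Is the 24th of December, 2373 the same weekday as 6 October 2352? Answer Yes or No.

From Oct 6, 2352 to Dec 24, 2373 is 7749 days.
7749 mod 7 = 0, so they are the same weekday.
(Oct 6, 2352 is a Monday; Dec 24, 2373 is a Monday.)

Yes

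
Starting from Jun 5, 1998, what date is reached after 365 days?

June 5, 1999

Jun has 30 days: +26 → Jul 1, 1998 (339 left).
Jul has 31 days: +31 → Aug 1, 1998 (308 left).
Aug has 31 days: +31 → Sep 1, 1998 (277 left).
Sep has 30 days: +30 → Oct 1, 1998 (247 left).
Oct has 31 days: +31 → Nov 1, 1998 (216 left).
Nov has 30 days: +30 → Dec 1, 1998 (186 left).
Dec has 31 days: +31 → Jan 1, 1999 (155 left).
Jan has 31 days: +31 → Feb 1, 1999 (124 left).
Feb has 28 days: +28 → Mar 1, 1999 (96 left).
Mar has 31 days: +31 → Apr 1, 1999 (65 left).
Apr has 30 days: +30 → May 1, 1999 (35 left).
May has 31 days: +31 → Jun 1, 1999 (4 left).
+4 → Jun 5, 1999.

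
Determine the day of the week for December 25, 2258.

Doomsday rule: the anchor day for the 2200s is Friday. For year 58: 58÷12 = 4 r 10, and 10÷4 = 2, so 4+10+2 = 16.
Friday + 16 ≡ Sunday — that's 2258's doomsday.
In December the doomsday date is Dec 12.
Dec 25 is 13 days after Dec 12; 13 mod 7 = 6, so Sunday + 6 = Saturday.

Saturday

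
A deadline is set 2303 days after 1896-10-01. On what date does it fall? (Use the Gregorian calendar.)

January 22, 1903

+365 (one year) → Oct 1, 1897 (1938 left).
+365 (one year) → Oct 1, 1898 (1573 left).
+365 (one year) → Oct 1, 1899 (1208 left).
+365 (one year) → Oct 1, 1900 (843 left).
+365 (one year) → Oct 1, 1901 (478 left).
+365 (one year) → Oct 1, 1902 (113 left).
Oct has 31 days: +31 → Nov 1, 1902 (82 left).
Nov has 30 days: +30 → Dec 1, 1902 (52 left).
Dec has 31 days: +31 → Jan 1, 1903 (21 left).
+21 → Jan 22, 1903.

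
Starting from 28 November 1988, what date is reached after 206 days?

Nov has 30 days: +3 → Dec 1, 1988 (203 left).
Dec has 31 days: +31 → Jan 1, 1989 (172 left).
Jan has 31 days: +31 → Feb 1, 1989 (141 left).
Feb has 28 days: +28 → Mar 1, 1989 (113 left).
Mar has 31 days: +31 → Apr 1, 1989 (82 left).
Apr has 30 days: +30 → May 1, 1989 (52 left).
May has 31 days: +31 → Jun 1, 1989 (21 left).
+21 → Jun 22, 1989.

June 22, 1989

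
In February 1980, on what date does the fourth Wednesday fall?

February 1, 1980 is a Friday.
The first Wednesday is therefore February 6 (5 days later).
The fourth Wednesday is 6 + 3×7 = February 27.

February 27, 1980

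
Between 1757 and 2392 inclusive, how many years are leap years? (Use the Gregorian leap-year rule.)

154

Multiples of 4 in [1757,2392]: 159.
Of those, multiples of 100: 6 (not leap unless ÷400).
Multiples of 400: 1.
Leap years = 159 − 6 + 1 = 154.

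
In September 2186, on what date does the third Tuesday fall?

September 1, 2186 is a Friday.
The first Tuesday is therefore September 5 (4 days later).
The third Tuesday is 5 + 2×7 = September 19.

September 19, 2186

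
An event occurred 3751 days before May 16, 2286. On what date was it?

February 7, 2276

−365 (one year) → May 16, 2285 (3386 left).
−365 (one year) → May 16, 2284 (3021 left).
−366 (one year; includes Feb 29, 2284) → May 16, 2283 (2655 left).
−365 (one year) → May 16, 2282 (2290 left).
−365 (one year) → May 16, 2281 (1925 left).
−365 (one year) → May 16, 2280 (1560 left).
−366 (one year; includes Feb 29, 2280) → May 16, 2279 (1194 left).
−365 (one year) → May 16, 2278 (829 left).
−365 (one year) → May 16, 2277 (464 left).
−365 (one year) → May 16, 2276 (99 left).
−16 → Apr 30, 2276 (end of Apr, 30 days; 83 left).
−30 → Mar 31, 2276 (end of Mar, 31 days; 53 left).
−31 → Feb 29, 2276 (end of Feb, 29 days; 22 left).
−22 → Feb 7, 2276.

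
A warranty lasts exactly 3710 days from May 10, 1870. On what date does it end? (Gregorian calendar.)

July 6, 1880

+365 (one year) → May 10, 1871 (3345 left).
+366 (one year; includes Feb 29, 1872) → May 10, 1872 (2979 left).
+365 (one year) → May 10, 1873 (2614 left).
+365 (one year) → May 10, 1874 (2249 left).
+365 (one year) → May 10, 1875 (1884 left).
+366 (one year; includes Feb 29, 1876) → May 10, 1876 (1518 left).
+365 (one year) → May 10, 1877 (1153 left).
+365 (one year) → May 10, 1878 (788 left).
+365 (one year) → May 10, 1879 (423 left).
+366 (one year; includes Feb 29, 1880) → May 10, 1880 (57 left).
May has 31 days: +22 → Jun 1, 1880 (35 left).
Jun has 30 days: +30 → Jul 1, 1880 (5 left).
+5 → Jul 6, 1880.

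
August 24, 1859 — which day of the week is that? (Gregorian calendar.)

Doomsday rule: the anchor day for the 1800s is Friday. For year 59: 59÷12 = 4 r 11, and 11÷4 = 2, so 4+11+2 = 17.
Friday + 17 ≡ Monday — that's 1859's doomsday.
In August the doomsday date is Aug 8.
Aug 24 is 16 days after Aug 8; 16 mod 7 = 2, so Monday + 2 = Wednesday.

Wednesday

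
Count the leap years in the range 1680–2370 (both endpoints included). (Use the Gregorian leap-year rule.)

Multiples of 4 in [1680,2370]: 173.
Of those, multiples of 100: 7 (not leap unless ÷400).
Multiples of 400: 1.
Leap years = 173 − 7 + 1 = 167.

167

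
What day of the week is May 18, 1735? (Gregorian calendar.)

Wednesday

Doomsday rule: the anchor day for the 1700s is Sunday. For year 35: 35÷12 = 2 r 11, and 11÷4 = 2, so 2+11+2 = 15.
Sunday + 15 ≡ Monday — that's 1735's doomsday.
In May the doomsday date is May 9.
May 18 is 9 days after May 9; 9 mod 7 = 2, so Monday + 2 = Wednesday.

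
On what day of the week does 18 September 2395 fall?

Monday

Doomsday rule: the anchor day for the 2300s is Wednesday. For year 95: 95÷12 = 7 r 11, and 11÷4 = 2, so 7+11+2 = 20.
Wednesday + 20 ≡ Tuesday — that's 2395's doomsday.
In September the doomsday date is Sep 5.
Sep 18 is 13 days after Sep 5; 13 mod 7 = 6, so Tuesday + 6 = Monday.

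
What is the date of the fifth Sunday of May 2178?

May 1, 2178 is a Friday.
The first Sunday is therefore May 3 (2 days later).
The fifth Sunday is 3 + 4×7 = May 31.

May 31, 2178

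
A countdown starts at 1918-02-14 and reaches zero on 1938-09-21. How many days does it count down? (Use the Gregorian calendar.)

Feb 14, 1918 → Feb 14, 1919: 365 days.
Feb 14, 1919 → Feb 14, 1920: 365 days.
Feb 14, 1920 → Feb 14, 1921: 366 days (Feb 29, 1920 is in that span).
Feb 14, 1921 → Feb 14, 1922: 365 days.
Feb 14, 1922 → Feb 14, 1923: 365 days.
Feb 14, 1923 → Feb 14, 1924: 365 days.
Feb 14, 1924 → Feb 14, 1925: 366 days (Feb 29, 1924 is in that span).
Feb 14, 1925 → Feb 14, 1926: 365 days.
Feb 14, 1926 → Feb 14, 1927: 365 days.
Feb 14, 1927 → Feb 14, 1928: 365 days.
Feb 14, 1928 → Feb 14, 1929: 366 days (Feb 29, 1928 is in that span).
Feb 14, 1929 → Feb 14, 1930: 365 days.
Feb 14, 1930 → Feb 14, 1931: 365 days.
Feb 14, 1931 → Feb 14, 1932: 365 days.
Feb 14, 1932 → Feb 14, 1933: 366 days (Feb 29, 1932 is in that span).
Feb 14, 1933 → Feb 14, 1934: 365 days.
Feb 14, 1934 → Feb 14, 1935: 365 days.
Feb 14, 1935 → Feb 14, 1936: 365 days.
Feb 14, 1936 → Feb 14, 1937: 366 days (Feb 29, 1936 is in that span).
Feb 14, 1937 → Feb 14, 1938: 365 days.
Feb 14, 1938 → Mar 14, 1938: 28 days (February has 28).
Mar 14, 1938 → Apr 14, 1938: 31 days (March has 31).
Apr 14, 1938 → May 14, 1938: 30 days (April has 30).
May 14, 1938 → Jun 14, 1938: 31 days (May has 31).
Jun 14, 1938 → Jul 14, 1938: 30 days (June has 30).
Jul 14, 1938 → Aug 14, 1938: 31 days (July has 31).
Aug 14, 1938 → Sep 14, 1938: 31 days (August has 31).
Sep 14, 1938 → Sep 21, 1938: 7 days.
Total: 7524 days.

7524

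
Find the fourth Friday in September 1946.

September 27, 1946

September 1, 1946 is a Sunday.
The first Friday is therefore September 6 (5 days later).
The fourth Friday is 6 + 3×7 = September 27.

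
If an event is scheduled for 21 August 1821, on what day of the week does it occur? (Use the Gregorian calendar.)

January 1, 1821 is a Monday.
Jan 1, 1821 → Feb 1, 1821: 31 days (January has 31).
Feb 1, 1821 → Mar 1, 1821: 28 days (February has 28).
Mar 1, 1821 → Apr 1, 1821: 31 days (March has 31).
Apr 1, 1821 → May 1, 1821: 30 days (April has 30).
May 1, 1821 → Jun 1, 1821: 31 days (May has 31).
Jun 1, 1821 → Jul 1, 1821: 30 days (June has 30).
Jul 1, 1821 → Aug 1, 1821: 31 days (July has 31).
Aug 1, 1821 → Aug 21, 1821: 20 days.
Total: 232 days.
232 mod 7 = 1, so Monday + 1 = Tuesday.

Tuesday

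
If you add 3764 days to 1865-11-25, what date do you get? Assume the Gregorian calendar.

March 16, 1876

+365 (one year) → Nov 25, 1866 (3399 left).
+365 (one year) → Nov 25, 1867 (3034 left).
+366 (one year; includes Feb 29, 1868) → Nov 25, 1868 (2668 left).
+365 (one year) → Nov 25, 1869 (2303 left).
+365 (one year) → Nov 25, 1870 (1938 left).
+365 (one year) → Nov 25, 1871 (1573 left).
+366 (one year; includes Feb 29, 1872) → Nov 25, 1872 (1207 left).
+365 (one year) → Nov 25, 1873 (842 left).
+365 (one year) → Nov 25, 1874 (477 left).
+365 (one year) → Nov 25, 1875 (112 left).
Nov has 30 days: +6 → Dec 1, 1875 (106 left).
Dec has 31 days: +31 → Jan 1, 1876 (75 left).
Jan has 31 days: +31 → Feb 1, 1876 (44 left).
Feb has 29 days: +29 → Mar 1, 1876 (15 left).
+15 → Mar 16, 1876.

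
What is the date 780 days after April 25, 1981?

June 14, 1983

+365 (one year) → Apr 25, 1982 (415 left).
+365 (one year) → Apr 25, 1983 (50 left).
Apr has 30 days: +6 → May 1, 1983 (44 left).
May has 31 days: +31 → Jun 1, 1983 (13 left).
+13 → Jun 14, 1983.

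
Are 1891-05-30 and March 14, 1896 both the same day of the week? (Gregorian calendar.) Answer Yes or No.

Yes

From May 30, 1891 to Mar 14, 1896 is 1750 days.
1750 mod 7 = 0, so they are the same weekday.
(May 30, 1891 is a Saturday; Mar 14, 1896 is a Saturday.)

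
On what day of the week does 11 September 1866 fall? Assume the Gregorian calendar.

Tuesday

Doomsday rule: the anchor day for the 1800s is Friday. For year 66: 66÷12 = 5 r 6, and 6÷4 = 1, so 5+6+1 = 12.
Friday + 12 ≡ Wednesday — that's 1866's doomsday.
In September the doomsday date is Sep 5.
Sep 11 is 6 days after Sep 5; 6 mod 7 = 6, so Wednesday + 6 = Tuesday.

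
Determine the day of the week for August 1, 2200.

Doomsday rule: the anchor day for the 2200s is Friday. For year 00: 0÷12 = 0 r 0, and 0÷4 = 0, so 0+0+0 = 0.
Friday + 0 ≡ Friday — that's 2200's doomsday.
In August the doomsday date is Aug 8.
Aug 1 is 7 days before Aug 8; 7 mod 7 = 0, so Friday − 0 = Friday.

Friday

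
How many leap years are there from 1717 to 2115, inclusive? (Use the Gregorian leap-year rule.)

Multiples of 4 in [1717,2115]: 99.
Of those, multiples of 100: 4 (not leap unless ÷400).
Multiples of 400: 1.
Leap years = 99 − 4 + 1 = 96.

96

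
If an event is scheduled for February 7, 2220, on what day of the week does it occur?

Doomsday rule: the anchor day for the 2200s is Friday. For year 20: 20÷12 = 1 r 8, and 8÷4 = 2, so 1+8+2 = 11.
Friday + 11 ≡ Tuesday — that's 2220's doomsday.
In February the doomsday date is Feb 29 (2220 is a leap year (divisible by 4)).
Feb 7 is 22 days before Feb 29; 22 mod 7 = 1, so Tuesday − 1 = Monday.

Monday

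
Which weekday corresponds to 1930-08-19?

Tuesday

January 1, 1930 is a Wednesday.
Jan 1, 1930 → Feb 1, 1930: 31 days (January has 31).
Feb 1, 1930 → Mar 1, 1930: 28 days (February has 28).
Mar 1, 1930 → Apr 1, 1930: 31 days (March has 31).
Apr 1, 1930 → May 1, 1930: 30 days (April has 30).
May 1, 1930 → Jun 1, 1930: 31 days (May has 31).
Jun 1, 1930 → Jul 1, 1930: 30 days (June has 30).
Jul 1, 1930 → Aug 1, 1930: 31 days (July has 31).
Aug 1, 1930 → Aug 19, 1930: 18 days.
Total: 230 days.
230 mod 7 = 6, so Wednesday + 6 = Tuesday.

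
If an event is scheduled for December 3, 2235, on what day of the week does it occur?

Thursday

Doomsday rule: the anchor day for the 2200s is Friday. For year 35: 35÷12 = 2 r 11, and 11÷4 = 2, so 2+11+2 = 15.
Friday + 15 ≡ Saturday — that's 2235's doomsday.
In December the doomsday date is Dec 12.
Dec 3 is 9 days before Dec 12; 9 mod 7 = 2, so Saturday − 2 = Thursday.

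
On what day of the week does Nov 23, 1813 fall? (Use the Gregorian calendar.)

Tuesday

Doomsday rule: the anchor day for the 1800s is Friday. For year 13: 13÷12 = 1 r 1, and 1÷4 = 0, so 1+1+0 = 2.
Friday + 2 ≡ Sunday — that's 1813's doomsday.
In November the doomsday date is Nov 7.
Nov 23 is 16 days after Nov 7; 16 mod 7 = 2, so Sunday + 2 = Tuesday.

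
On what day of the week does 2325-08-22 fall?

Doomsday rule: the anchor day for the 2300s is Wednesday. For year 25: 25÷12 = 2 r 1, and 1÷4 = 0, so 2+1+0 = 3.
Wednesday + 3 ≡ Saturday — that's 2325's doomsday.
In August the doomsday date is Aug 8.
Aug 22 is 14 days after Aug 8; 14 mod 7 = 0, so Saturday + 0 = Saturday.

Saturday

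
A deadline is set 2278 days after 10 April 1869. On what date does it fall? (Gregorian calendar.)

+365 (one year) → Apr 10, 1870 (1913 left).
+365 (one year) → Apr 10, 1871 (1548 left).
+366 (one year; includes Feb 29, 1872) → Apr 10, 1872 (1182 left).
+365 (one year) → Apr 10, 1873 (817 left).
+365 (one year) → Apr 10, 1874 (452 left).
+365 (one year) → Apr 10, 1875 (87 left).
Apr has 30 days: +21 → May 1, 1875 (66 left).
May has 31 days: +31 → Jun 1, 1875 (35 left).
Jun has 30 days: +30 → Jul 1, 1875 (5 left).
+5 → Jul 6, 1875.

July 6, 1875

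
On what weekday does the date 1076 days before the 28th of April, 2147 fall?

Sunday

First find the weekday of Apr 28, 2147. Doomsday rule: the anchor day for the 2100s is Sunday. For year 47: 47÷12 = 3 r 11, and 11÷4 = 2, so 3+11+2 = 16.
Sunday + 16 ≡ Tuesday — that's 2147's doomsday.
In April the doomsday date is Apr 4.
Apr 28 is 24 days after Apr 4; 24 mod 7 = 3, so Tuesday + 3 = Friday.
1076 mod 7 = 5, so 1076 days before a Friday is Friday − 5 = Sunday.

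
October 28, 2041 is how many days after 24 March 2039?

949

Mar 24, 2039 → Mar 24, 2040: 366 days (Feb 29, 2040 is in that span).
Mar 24, 2040 → Mar 24, 2041: 365 days.
Mar 24, 2041 → Apr 24, 2041: 31 days (March has 31).
Apr 24, 2041 → May 24, 2041: 30 days (April has 30).
May 24, 2041 → Jun 24, 2041: 31 days (May has 31).
Jun 24, 2041 → Jul 24, 2041: 30 days (June has 30).
Jul 24, 2041 → Aug 24, 2041: 31 days (July has 31).
Aug 24, 2041 → Sep 24, 2041: 31 days (August has 31).
Sep 24, 2041 → Oct 24, 2041: 30 days (September has 30).
Oct 24, 2041 → Oct 28, 2041: 4 days.
Total: 949 days.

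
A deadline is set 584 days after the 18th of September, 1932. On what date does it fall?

April 25, 1934

+365 (one year) → Sep 18, 1933 (219 left).
Sep has 30 days: +13 → Oct 1, 1933 (206 left).
Oct has 31 days: +31 → Nov 1, 1933 (175 left).
Nov has 30 days: +30 → Dec 1, 1933 (145 left).
Dec has 31 days: +31 → Jan 1, 1934 (114 left).
Jan has 31 days: +31 → Feb 1, 1934 (83 left).
Feb has 28 days: +28 → Mar 1, 1934 (55 left).
Mar has 31 days: +31 → Apr 1, 1934 (24 left).
+24 → Apr 25, 1934.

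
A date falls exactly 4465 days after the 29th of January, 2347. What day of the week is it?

First find the weekday of Jan 29, 2347. Doomsday rule: the anchor day for the 2300s is Wednesday. For year 47: 47÷12 = 3 r 11, and 11÷4 = 2, so 3+11+2 = 16.
Wednesday + 16 ≡ Friday — that's 2347's doomsday.
In January the doomsday date is Jan 3 (2347 is not a leap year).
Jan 29 is 26 days after Jan 3; 26 mod 7 = 5, so Friday + 5 = Wednesday.
4465 mod 7 = 6, so 4465 days after a Wednesday is Wednesday + 6 = Tuesday.

Tuesday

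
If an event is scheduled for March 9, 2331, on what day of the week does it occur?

Monday

Doomsday rule: the anchor day for the 2300s is Wednesday. For year 31: 31÷12 = 2 r 7, and 7÷4 = 1, so 2+7+1 = 10.
Wednesday + 10 ≡ Saturday — that's 2331's doomsday.
In March the doomsday date is Mar 14.
Mar 9 is 5 days before Mar 14; 5 mod 7 = 5, so Saturday − 5 = Monday.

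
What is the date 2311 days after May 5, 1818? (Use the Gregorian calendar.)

September 1, 1824

+365 (one year) → May 5, 1819 (1946 left).
+366 (one year; includes Feb 29, 1820) → May 5, 1820 (1580 left).
+365 (one year) → May 5, 1821 (1215 left).
+365 (one year) → May 5, 1822 (850 left).
+365 (one year) → May 5, 1823 (485 left).
+366 (one year; includes Feb 29, 1824) → May 5, 1824 (119 left).
May has 31 days: +27 → Jun 1, 1824 (92 left).
Jun has 30 days: +30 → Jul 1, 1824 (62 left).
Jul has 31 days: +31 → Aug 1, 1824 (31 left).
Aug has 31 days: +31 → Sep 1, 1824 (0 left).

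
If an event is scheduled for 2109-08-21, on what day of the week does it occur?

Wednesday

Doomsday rule: the anchor day for the 2100s is Sunday. For year 09: 9÷12 = 0 r 9, and 9÷4 = 2, so 0+9+2 = 11.
Sunday + 11 ≡ Thursday — that's 2109's doomsday.
In August the doomsday date is Aug 8.
Aug 21 is 13 days after Aug 8; 13 mod 7 = 6, so Thursday + 6 = Wednesday.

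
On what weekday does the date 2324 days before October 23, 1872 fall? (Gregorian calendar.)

Wednesday

First find the weekday of Oct 23, 1872. Doomsday rule: the anchor day for the 1800s is Friday. For year 72: 72÷12 = 6 r 0, and 0÷4 = 0, so 6+0+0 = 6.
Friday + 6 ≡ Thursday — that's 1872's doomsday.
In October the doomsday date is Oct 10.
Oct 23 is 13 days after Oct 10; 13 mod 7 = 6, so Thursday + 6 = Wednesday.
2324 mod 7 = 0, so 2324 days before a Wednesday is Wednesday − 0 = Wednesday.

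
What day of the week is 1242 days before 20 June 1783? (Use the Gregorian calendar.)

Jun 20, 1783 is a Friday.
1242 mod 7 = 3, so 1242 days before a Friday is Friday − 3 = Tuesday.

Tuesday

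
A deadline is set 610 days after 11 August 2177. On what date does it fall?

+365 (one year) → Aug 11, 2178 (245 left).
Aug has 31 days: +21 → Sep 1, 2178 (224 left).
Sep has 30 days: +30 → Oct 1, 2178 (194 left).
Oct has 31 days: +31 → Nov 1, 2178 (163 left).
Nov has 30 days: +30 → Dec 1, 2178 (133 left).
Dec has 31 days: +31 → Jan 1, 2179 (102 left).
Jan has 31 days: +31 → Feb 1, 2179 (71 left).
Feb has 28 days: +28 → Mar 1, 2179 (43 left).
Mar has 31 days: +31 → Apr 1, 2179 (12 left).
+12 → Apr 13, 2179.

April 13, 2179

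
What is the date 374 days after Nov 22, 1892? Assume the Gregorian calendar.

December 1, 1893

Nov has 30 days: +9 → Dec 1, 1892 (365 left).
Dec has 31 days: +31 → Jan 1, 1893 (334 left).
Jan has 31 days: +31 → Feb 1, 1893 (303 left).
Feb has 28 days: +28 → Mar 1, 1893 (275 left).
Mar has 31 days: +31 → Apr 1, 1893 (244 left).
Apr has 30 days: +30 → May 1, 1893 (214 left).
May has 31 days: +31 → Jun 1, 1893 (183 left).
Jun has 30 days: +30 → Jul 1, 1893 (153 left).
Jul has 31 days: +31 → Aug 1, 1893 (122 left).
Aug has 31 days: +31 → Sep 1, 1893 (91 left).
Sep has 30 days: +30 → Oct 1, 1893 (61 left).
Oct has 31 days: +31 → Nov 1, 1893 (30 left).
Nov has 30 days: +30 → Dec 1, 1893 (0 left).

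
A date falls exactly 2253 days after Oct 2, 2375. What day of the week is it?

Wednesday

First find the weekday of Oct 2, 2375. Doomsday rule: the anchor day for the 2300s is Wednesday. For year 75: 75÷12 = 6 r 3, and 3÷4 = 0, so 6+3+0 = 9.
Wednesday + 9 ≡ Friday — that's 2375's doomsday.
In October the doomsday date is Oct 10.
Oct 2 is 8 days before Oct 10; 8 mod 7 = 1, so Friday − 1 = Thursday.
2253 mod 7 = 6, so 2253 days after a Thursday is Thursday + 6 = Wednesday.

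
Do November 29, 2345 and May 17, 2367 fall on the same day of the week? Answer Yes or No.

From Nov 29, 2345 to May 17, 2367 is 7839 days.
7839 mod 7 = 6, so they are different weekdays.
(Nov 29, 2345 is a Thursday; May 17, 2367 is a Wednesday.)

No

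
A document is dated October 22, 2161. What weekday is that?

Doomsday rule: the anchor day for the 2100s is Sunday. For year 61: 61÷12 = 5 r 1, and 1÷4 = 0, so 5+1+0 = 6.
Sunday + 6 ≡ Saturday — that's 2161's doomsday.
In October the doomsday date is Oct 10.
Oct 22 is 12 days after Oct 10; 12 mod 7 = 5, so Saturday + 5 = Thursday.

Thursday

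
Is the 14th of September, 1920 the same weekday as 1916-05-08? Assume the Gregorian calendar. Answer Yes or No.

From May 8, 1916 to Sep 14, 1920 is 1590 days.
1590 mod 7 = 1, so they are different weekdays.
(May 8, 1916 is a Monday; Sep 14, 1920 is a Tuesday.)

No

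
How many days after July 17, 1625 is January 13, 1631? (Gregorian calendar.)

2006

Jul 17, 1625 → Jul 17, 1626: 365 days.
Jul 17, 1626 → Jul 17, 1627: 365 days.
Jul 17, 1627 → Jul 17, 1628: 366 days (Feb 29, 1628 is in that span).
Jul 17, 1628 → Jul 17, 1629: 365 days.
Jul 17, 1629 → Jul 17, 1630: 365 days.
Jul 17, 1630 → Aug 17, 1630: 31 days (July has 31).
Aug 17, 1630 → Sep 17, 1630: 31 days (August has 31).
Sep 17, 1630 → Oct 17, 1630: 30 days (September has 30).
Oct 17, 1630 → Nov 17, 1630: 31 days (October has 31).
Nov 17, 1630 → Dec 17, 1630: 30 days (November has 30).
Dec 17, 1630 → Jan 13, 1631: 27 days.
Total: 2006 days.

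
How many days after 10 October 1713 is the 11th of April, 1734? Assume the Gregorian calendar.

7488

Oct 10, 1713 → Oct 10, 1714: 365 days.
Oct 10, 1714 → Oct 10, 1715: 365 days.
Oct 10, 1715 → Oct 10, 1716: 366 days (Feb 29, 1716 is in that span).
Oct 10, 1716 → Oct 10, 1717: 365 days.
Oct 10, 1717 → Oct 10, 1718: 365 days.
Oct 10, 1718 → Oct 10, 1719: 365 days.
Oct 10, 1719 → Oct 10, 1720: 366 days (Feb 29, 1720 is in that span).
Oct 10, 1720 → Oct 10, 1721: 365 days.
Oct 10, 1721 → Oct 10, 1722: 365 days.
Oct 10, 1722 → Oct 10, 1723: 365 days.
Oct 10, 1723 → Oct 10, 1724: 366 days (Feb 29, 1724 is in that span).
Oct 10, 1724 → Oct 10, 1725: 365 days.
Oct 10, 1725 → Oct 10, 1726: 365 days.
Oct 10, 1726 → Oct 10, 1727: 365 days.
Oct 10, 1727 → Oct 10, 1728: 366 days (Feb 29, 1728 is in that span).
Oct 10, 1728 → Oct 10, 1729: 365 days.
Oct 10, 1729 → Oct 10, 1730: 365 days.
Oct 10, 1730 → Oct 10, 1731: 365 days.
Oct 10, 1731 → Oct 10, 1732: 366 days (Feb 29, 1732 is in that span).
Oct 10, 1732 → Oct 10, 1733: 365 days.
Oct 10, 1733 → Nov 10, 1733: 31 days (October has 31).
Nov 10, 1733 → Dec 10, 1733: 30 days (November has 30).
Dec 10, 1733 → Jan 10, 1734: 31 days (December has 31).
Jan 10, 1734 → Feb 10, 1734: 31 days (January has 31).
Feb 10, 1734 → Mar 10, 1734: 28 days (February has 28).
Mar 10, 1734 → Apr 10, 1734: 31 days (March has 31).
Apr 10, 1734 → Apr 11, 1734: 1 days.
Total: 7488 days.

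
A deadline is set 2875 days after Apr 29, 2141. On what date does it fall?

+365 (one year) → Apr 29, 2142 (2510 left).
+365 (one year) → Apr 29, 2143 (2145 left).
+366 (one year; includes Feb 29, 2144) → Apr 29, 2144 (1779 left).
+365 (one year) → Apr 29, 2145 (1414 left).
+365 (one year) → Apr 29, 2146 (1049 left).
+365 (one year) → Apr 29, 2147 (684 left).
+366 (one year; includes Feb 29, 2148) → Apr 29, 2148 (318 left).
Apr has 30 days: +2 → May 1, 2148 (316 left).
May has 31 days: +31 → Jun 1, 2148 (285 left).
Jun has 30 days: +30 → Jul 1, 2148 (255 left).
Jul has 31 days: +31 → Aug 1, 2148 (224 left).
Aug has 31 days: +31 → Sep 1, 2148 (193 left).
Sep has 30 days: +30 → Oct 1, 2148 (163 left).
Oct has 31 days: +31 → Nov 1, 2148 (132 left).
Nov has 30 days: +30 → Dec 1, 2148 (102 left).
Dec has 31 days: +31 → Jan 1, 2149 (71 left).
Jan has 31 days: +31 → Feb 1, 2149 (40 left).
Feb has 28 days: +28 → Mar 1, 2149 (12 left).
+12 → Mar 13, 2149.

March 13, 2149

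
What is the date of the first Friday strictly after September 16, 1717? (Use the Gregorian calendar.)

September 17, 1717

Sep 16, 1717 is a Thursday.
From Thursday to the next Friday is 1 day.
Sep 16, 1717 + 1 = Sep 17, 1717.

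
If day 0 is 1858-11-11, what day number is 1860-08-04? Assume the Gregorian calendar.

632

Nov 11, 1858 → Nov 11, 1859: 365 days.
Nov 11, 1859 → Dec 11, 1859: 30 days (November has 30).
Dec 11, 1859 → Jan 11, 1860: 31 days (December has 31).
Jan 11, 1860 → Feb 11, 1860: 31 days (January has 31).
Feb 11, 1860 → Mar 11, 1860: 29 days (February has 29).
Mar 11, 1860 → Apr 11, 1860: 31 days (March has 31).
Apr 11, 1860 → May 11, 1860: 30 days (April has 30).
May 11, 1860 → Jun 11, 1860: 31 days (May has 31).
Jun 11, 1860 → Jul 11, 1860: 30 days (June has 30).
Jul 11, 1860 → Aug 4, 1860: 24 days.
Total: 632 days.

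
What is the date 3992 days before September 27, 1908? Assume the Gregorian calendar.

October 22, 1897

−366 (one year; includes Feb 29, 1908) → Sep 27, 1907 (3626 left).
−365 (one year) → Sep 27, 1906 (3261 left).
−365 (one year) → Sep 27, 1905 (2896 left).
−365 (one year) → Sep 27, 1904 (2531 left).
−366 (one year; includes Feb 29, 1904) → Sep 27, 1903 (2165 left).
−365 (one year) → Sep 27, 1902 (1800 left).
−365 (one year) → Sep 27, 1901 (1435 left).
−365 (one year) → Sep 27, 1900 (1070 left).
−365 (one year) → Sep 27, 1899 (705 left).
−365 (one year) → Sep 27, 1898 (340 left).
−27 → Aug 31, 1898 (end of Aug, 31 days; 313 left).
−31 → Jul 31, 1898 (end of Jul, 31 days; 282 left).
−31 → Jun 30, 1898 (end of Jun, 30 days; 251 left).
−30 → May 31, 1898 (end of May, 31 days; 221 left).
−31 → Apr 30, 1898 (end of Apr, 30 days; 190 left).
−30 → Mar 31, 1898 (end of Mar, 31 days; 160 left).
−31 → Feb 28, 1898 (end of Feb, 28 days; 129 left).
−28 → Jan 31, 1898 (end of Jan, 31 days; 101 left).
−31 → Dec 31, 1897 (end of Dec, 31 days; 70 left).
−31 → Nov 30, 1897 (end of Nov, 30 days; 39 left).
−30 → Oct 31, 1897 (end of Oct, 31 days; 9 left).
−9 → Oct 22, 1897.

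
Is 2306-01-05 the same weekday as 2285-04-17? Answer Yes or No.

Yes

From Apr 17, 2285 to Jan 5, 2306 is 7567 days.
7567 mod 7 = 0, so they are the same weekday.
(Apr 17, 2285 is a Friday; Jan 5, 2306 is a Friday.)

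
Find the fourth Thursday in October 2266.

October 1, 2266 is a Monday.
The first Thursday is therefore October 4 (3 days later).
The fourth Thursday is 4 + 3×7 = October 25.

October 25, 2266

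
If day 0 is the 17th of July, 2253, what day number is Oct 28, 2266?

4851

Jul 17, 2253 → Jul 17, 2254: 365 days.
Jul 17, 2254 → Jul 17, 2255: 365 days.
Jul 17, 2255 → Jul 17, 2256: 366 days (Feb 29, 2256 is in that span).
Jul 17, 2256 → Jul 17, 2257: 365 days.
Jul 17, 2257 → Jul 17, 2258: 365 days.
Jul 17, 2258 → Jul 17, 2259: 365 days.
Jul 17, 2259 → Jul 17, 2260: 366 days (Feb 29, 2260 is in that span).
Jul 17, 2260 → Jul 17, 2261: 365 days.
Jul 17, 2261 → Jul 17, 2262: 365 days.
Jul 17, 2262 → Jul 17, 2263: 365 days.
Jul 17, 2263 → Jul 17, 2264: 366 days (Feb 29, 2264 is in that span).
Jul 17, 2264 → Jul 17, 2265: 365 days.
Jul 17, 2265 → Jul 17, 2266: 365 days.
Jul 17, 2266 → Aug 17, 2266: 31 days (July has 31).
Aug 17, 2266 → Sep 17, 2266: 31 days (August has 31).
Sep 17, 2266 → Oct 17, 2266: 30 days (September has 30).
Oct 17, 2266 → Oct 28, 2266: 11 days.
Total: 4851 days.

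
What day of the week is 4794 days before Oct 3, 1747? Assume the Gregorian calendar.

First find the weekday of Oct 3, 1747. Doomsday rule: the anchor day for the 1700s is Sunday. For year 47: 47÷12 = 3 r 11, and 11÷4 = 2, so 3+11+2 = 16.
Sunday + 16 ≡ Tuesday — that's 1747's doomsday.
In October the doomsday date is Oct 10.
Oct 3 is 7 days before Oct 10; 7 mod 7 = 0, so Tuesday − 0 = Tuesday.
4794 mod 7 = 6, so 4794 days before a Tuesday is Tuesday − 6 = Wednesday.

Wednesday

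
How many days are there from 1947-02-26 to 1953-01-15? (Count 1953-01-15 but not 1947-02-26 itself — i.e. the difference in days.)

Feb 26, 1947 → Feb 26, 1948: 365 days.
Feb 26, 1948 → Feb 26, 1949: 366 days (Feb 29, 1948 is in that span).
Feb 26, 1949 → Feb 26, 1950: 365 days.
Feb 26, 1950 → Feb 26, 1951: 365 days.
Feb 26, 1951 → Feb 26, 1952: 365 days.
Feb 26, 1952 → Mar 26, 1952: 29 days (February has 29).
Mar 26, 1952 → Apr 26, 1952: 31 days (March has 31).
Apr 26, 1952 → May 26, 1952: 30 days (April has 30).
May 26, 1952 → Jun 26, 1952: 31 days (May has 31).
Jun 26, 1952 → Jul 26, 1952: 30 days (June has 30).
Jul 26, 1952 → Aug 26, 1952: 31 days (July has 31).
Aug 26, 1952 → Sep 26, 1952: 31 days (August has 31).
Sep 26, 1952 → Oct 26, 1952: 30 days (September has 30).
Oct 26, 1952 → Nov 26, 1952: 31 days (October has 31).
Nov 26, 1952 → Dec 26, 1952: 30 days (November has 30).
Dec 26, 1952 → Jan 15, 1953: 20 days.
Total: 2150 days.

2150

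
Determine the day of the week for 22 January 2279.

Doomsday rule: the anchor day for the 2200s is Friday. For year 79: 79÷12 = 6 r 7, and 7÷4 = 1, so 6+7+1 = 14.
Friday + 14 ≡ Friday — that's 2279's doomsday.
In January the doomsday date is Jan 3 (2279 is not a leap year).
Jan 22 is 19 days after Jan 3; 19 mod 7 = 5, so Friday + 5 = Wednesday.

Wednesday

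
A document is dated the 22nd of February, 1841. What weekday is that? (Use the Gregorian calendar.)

Monday

Doomsday rule: the anchor day for the 1800s is Friday. For year 41: 41÷12 = 3 r 5, and 5÷4 = 1, so 3+5+1 = 9.
Friday + 9 ≡ Sunday — that's 1841's doomsday.
In February the doomsday date is Feb 28 (1841 is not a leap year).
Feb 22 is 6 days before Feb 28; 6 mod 7 = 6, so Sunday − 6 = Monday.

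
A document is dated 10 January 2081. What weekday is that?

Friday

Doomsday rule: the anchor day for the 2000s is Tuesday. For year 81: 81÷12 = 6 r 9, and 9÷4 = 2, so 6+9+2 = 17.
Tuesday + 17 ≡ Friday — that's 2081's doomsday.
In January the doomsday date is Jan 3 (2081 is not a leap year).
Jan 10 is 7 days after Jan 3; 7 mod 7 = 0, so Friday + 0 = Friday.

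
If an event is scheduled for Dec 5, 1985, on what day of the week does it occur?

Thursday

Doomsday rule: the anchor day for the 1900s is Wednesday. For year 85: 85÷12 = 7 r 1, and 1÷4 = 0, so 7+1+0 = 8.
Wednesday + 8 ≡ Thursday — that's 1985's doomsday.
In December the doomsday date is Dec 12.
Dec 5 is 7 days before Dec 12; 7 mod 7 = 0, so Thursday − 0 = Thursday.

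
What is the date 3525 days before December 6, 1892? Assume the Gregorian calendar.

−366 (one year; includes Feb 29, 1892) → Dec 6, 1891 (3159 left).
−365 (one year) → Dec 6, 1890 (2794 left).
−365 (one year) → Dec 6, 1889 (2429 left).
−365 (one year) → Dec 6, 1888 (2064 left).
−366 (one year; includes Feb 29, 1888) → Dec 6, 1887 (1698 left).
−365 (one year) → Dec 6, 1886 (1333 left).
−365 (one year) → Dec 6, 1885 (968 left).
−365 (one year) → Dec 6, 1884 (603 left).
−366 (one year; includes Feb 29, 1884) → Dec 6, 1883 (237 left).
−6 → Nov 30, 1883 (end of Nov, 30 days; 231 left).
−30 → Oct 31, 1883 (end of Oct, 31 days; 201 left).
−31 → Sep 30, 1883 (end of Sep, 30 days; 170 left).
−30 → Aug 31, 1883 (end of Aug, 31 days; 140 left).
−31 → Jul 31, 1883 (end of Jul, 31 days; 109 left).
−31 → Jun 30, 1883 (end of Jun, 30 days; 78 left).
−30 → May 31, 1883 (end of May, 31 days; 48 left).
−31 → Apr 30, 1883 (end of Apr, 30 days; 17 left).
−17 → Apr 13, 1883.

April 13, 1883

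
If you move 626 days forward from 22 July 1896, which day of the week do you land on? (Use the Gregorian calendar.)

First find the weekday of Jul 22, 1896. Doomsday rule: the anchor day for the 1800s is Friday. For year 96: 96÷12 = 8 r 0, and 0÷4 = 0, so 8+0+0 = 8.
Friday + 8 ≡ Saturday — that's 1896's doomsday.
In July the doomsday date is Jul 11.
Jul 22 is 11 days after Jul 11; 11 mod 7 = 4, so Saturday + 4 = Wednesday.
626 mod 7 = 3, so 626 days after a Wednesday is Wednesday + 3 = Saturday.

Saturday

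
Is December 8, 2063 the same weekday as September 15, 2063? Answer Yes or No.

Yes

From Sep 15, 2063 to Dec 8, 2063 is 84 days.
84 mod 7 = 0, so they are the same weekday.
(Sep 15, 2063 is a Saturday; Dec 8, 2063 is a Saturday.)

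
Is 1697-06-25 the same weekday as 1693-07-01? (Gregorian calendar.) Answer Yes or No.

No

From Jul 1, 1693 to Jun 25, 1697 is 1455 days.
1455 mod 7 = 6, so they are different weekdays.
(Jul 1, 1693 is a Wednesday; Jun 25, 1697 is a Tuesday.)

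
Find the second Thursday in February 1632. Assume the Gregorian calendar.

February 12, 1632

February 1, 1632 is a Sunday.
The first Thursday is therefore February 5 (4 days later).
The second Thursday is 5 + 1×7 = February 12.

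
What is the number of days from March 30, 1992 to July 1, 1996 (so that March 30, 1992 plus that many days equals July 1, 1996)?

1554

Mar 30, 1992 → Mar 30, 1993: 365 days.
Mar 30, 1993 → Mar 30, 1994: 365 days.
Mar 30, 1994 → Mar 30, 1995: 365 days.
Mar 30, 1995 → Mar 30, 1996: 366 days (Feb 29, 1996 is in that span).
Mar 30, 1996 → Apr 30, 1996: 31 days (March has 31).
Apr 30, 1996 → May 30, 1996: 30 days (April has 30).
May 30, 1996 → Jun 30, 1996: 31 days (May has 31).
Jun 30, 1996 → Jul 1, 1996: 1 days.
Total: 1554 days.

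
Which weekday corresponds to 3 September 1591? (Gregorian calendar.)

Doomsday rule: the anchor day for the 1500s is Wednesday. For year 91: 91÷12 = 7 r 7, and 7÷4 = 1, so 7+7+1 = 15.
Wednesday + 15 ≡ Thursday — that's 1591's doomsday.
In September the doomsday date is Sep 5.
Sep 3 is 2 days before Sep 5; 2 mod 7 = 2, so Thursday − 2 = Tuesday.

Tuesday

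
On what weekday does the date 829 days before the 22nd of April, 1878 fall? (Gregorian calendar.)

Friday

Apr 22, 1878 is a Monday.
829 mod 7 = 3, so 829 days before a Monday is Monday − 3 = Friday.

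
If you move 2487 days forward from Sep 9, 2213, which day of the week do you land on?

Saturday

First find the weekday of Sep 9, 2213. Doomsday rule: the anchor day for the 2200s is Friday. For year 13: 13÷12 = 1 r 1, and 1÷4 = 0, so 1+1+0 = 2.
Friday + 2 ≡ Sunday — that's 2213's doomsday.
In September the doomsday date is Sep 5.
Sep 9 is 4 days after Sep 5; 4 mod 7 = 4, so Sunday + 4 = Thursday.
2487 mod 7 = 2, so 2487 days after a Thursday is Thursday + 2 = Saturday.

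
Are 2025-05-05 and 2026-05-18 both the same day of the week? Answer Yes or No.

Yes

From May 5, 2025 to May 18, 2026 is 378 days.
378 mod 7 = 0, so they are the same weekday.
(May 5, 2025 is a Monday; May 18, 2026 is a Monday.)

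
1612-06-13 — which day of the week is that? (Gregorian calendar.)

Doomsday rule: the anchor day for the 1600s is Tuesday. For year 12: 12÷12 = 1 r 0, and 0÷4 = 0, so 1+0+0 = 1.
Tuesday + 1 ≡ Wednesday — that's 1612's doomsday.
In June the doomsday date is Jun 6.
Jun 13 is 7 days after Jun 6; 7 mod 7 = 0, so Wednesday + 0 = Wednesday.

Wednesday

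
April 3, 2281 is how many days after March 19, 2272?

3302

Mar 19, 2272 → Mar 19, 2273: 365 days.
Mar 19, 2273 → Mar 19, 2274: 365 days.
Mar 19, 2274 → Mar 19, 2275: 365 days.
Mar 19, 2275 → Mar 19, 2276: 366 days (Feb 29, 2276 is in that span).
Mar 19, 2276 → Mar 19, 2277: 365 days.
Mar 19, 2277 → Mar 19, 2278: 365 days.
Mar 19, 2278 → Mar 19, 2279: 365 days.
Mar 19, 2279 → Mar 19, 2280: 366 days (Feb 29, 2280 is in that span).
Mar 19, 2280 → Apr 19, 2280: 31 days (March has 31).
Apr 19, 2280 → May 19, 2280: 30 days (April has 30).
May 19, 2280 → Jun 19, 2280: 31 days (May has 31).
Jun 19, 2280 → Jul 19, 2280: 30 days (June has 30).
Jul 19, 2280 → Aug 19, 2280: 31 days (July has 31).
Aug 19, 2280 → Sep 19, 2280: 31 days (August has 31).
Sep 19, 2280 → Oct 19, 2280: 30 days (September has 30).
Oct 19, 2280 → Nov 19, 2280: 31 days (October has 31).
Nov 19, 2280 → Dec 19, 2280: 30 days (November has 30).
Dec 19, 2280 → Jan 19, 2281: 31 days (December has 31).
Jan 19, 2281 → Feb 19, 2281: 31 days (January has 31).
Feb 19, 2281 → Mar 19, 2281: 28 days (February has 28).
Mar 19, 2281 → Apr 3, 2281: 15 days.
Total: 3302 days.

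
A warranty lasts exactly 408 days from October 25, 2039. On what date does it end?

+366 (one year; includes Feb 29, 2040) → Oct 25, 2040 (42 left).
Oct has 31 days: +7 → Nov 1, 2040 (35 left).
Nov has 30 days: +30 → Dec 1, 2040 (5 left).
+5 → Dec 6, 2040.

December 6, 2040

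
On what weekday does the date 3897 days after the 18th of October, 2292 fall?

Sunday

Oct 18, 2292 is a Tuesday.
3897 mod 7 = 5, so 3897 days after a Tuesday is Tuesday + 5 = Sunday.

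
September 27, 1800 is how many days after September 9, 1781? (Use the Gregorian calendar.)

6957

Sep 9, 1781 → Sep 9, 1782: 365 days.
Sep 9, 1782 → Sep 9, 1783: 365 days.
Sep 9, 1783 → Sep 9, 1784: 366 days (Feb 29, 1784 is in that span).
Sep 9, 1784 → Sep 9, 1785: 365 days.
Sep 9, 1785 → Sep 9, 1786: 365 days.
Sep 9, 1786 → Sep 9, 1787: 365 days.
Sep 9, 1787 → Sep 9, 1788: 366 days (Feb 29, 1788 is in that span).
Sep 9, 1788 → Sep 9, 1789: 365 days.
Sep 9, 1789 → Sep 9, 1790: 365 days.
Sep 9, 1790 → Sep 9, 1791: 365 days.
Sep 9, 1791 → Sep 9, 1792: 366 days (Feb 29, 1792 is in that span).
Sep 9, 1792 → Sep 9, 1793: 365 days.
Sep 9, 1793 → Sep 9, 1794: 365 days.
Sep 9, 1794 → Sep 9, 1795: 365 days.
Sep 9, 1795 → Sep 9, 1796: 366 days (Feb 29, 1796 is in that span).
Sep 9, 1796 → Sep 9, 1797: 365 days.
Sep 9, 1797 → Sep 9, 1798: 365 days.
Sep 9, 1798 → Sep 9, 1799: 365 days.
Sep 9, 1799 → Oct 9, 1799: 30 days (September has 30).
Oct 9, 1799 → Nov 9, 1799: 31 days (October has 31).
Nov 9, 1799 → Dec 9, 1799: 30 days (November has 30).
Dec 9, 1799 → Jan 9, 1800: 31 days (December has 31).
Jan 9, 1800 → Feb 9, 1800: 31 days (January has 31).
Feb 9, 1800 → Mar 9, 1800: 28 days (February has 28).
Mar 9, 1800 → Apr 9, 1800: 31 days (March has 31).
Apr 9, 1800 → May 9, 1800: 30 days (April has 30).
May 9, 1800 → Jun 9, 1800: 31 days (May has 31).
Jun 9, 1800 → Jul 9, 1800: 30 days (June has 30).
Jul 9, 1800 → Aug 9, 1800: 31 days (July has 31).
Aug 9, 1800 → Sep 9, 1800: 31 days (August has 31).
Sep 9, 1800 → Sep 27, 1800: 18 days.
Total: 6957 days.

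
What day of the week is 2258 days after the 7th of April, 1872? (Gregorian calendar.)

Apr 7, 1872 is a Sunday.
2258 mod 7 = 4, so 2258 days after a Sunday is Sunday + 4 = Thursday.

Thursday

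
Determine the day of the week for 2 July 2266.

Monday

Doomsday rule: the anchor day for the 2200s is Friday. For year 66: 66÷12 = 5 r 6, and 6÷4 = 1, so 5+6+1 = 12.
Friday + 12 ≡ Wednesday — that's 2266's doomsday.
In July the doomsday date is Jul 11.
Jul 2 is 9 days before Jul 11; 9 mod 7 = 2, so Wednesday − 2 = Monday.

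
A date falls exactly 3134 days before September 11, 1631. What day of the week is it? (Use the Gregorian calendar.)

Saturday

First find the weekday of Sep 11, 1631. Doomsday rule: the anchor day for the 1600s is Tuesday. For year 31: 31÷12 = 2 r 7, and 7÷4 = 1, so 2+7+1 = 10.
Tuesday + 10 ≡ Friday — that's 1631's doomsday.
In September the doomsday date is Sep 5.
Sep 11 is 6 days after Sep 5; 6 mod 7 = 6, so Friday + 6 = Thursday.
3134 mod 7 = 5, so 3134 days before a Thursday is Thursday − 5 = Saturday.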